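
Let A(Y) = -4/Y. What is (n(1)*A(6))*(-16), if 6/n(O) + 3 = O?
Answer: -32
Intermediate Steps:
n(O) = 6/(-3 + O)
(n(1)*A(6))*(-16) = ((6/(-3 + 1))*(-4/6))*(-16) = ((6/(-2))*(-4*⅙))*(-16) = ((6*(-½))*(-⅔))*(-16) = -3*(-⅔)*(-16) = 2*(-16) = -32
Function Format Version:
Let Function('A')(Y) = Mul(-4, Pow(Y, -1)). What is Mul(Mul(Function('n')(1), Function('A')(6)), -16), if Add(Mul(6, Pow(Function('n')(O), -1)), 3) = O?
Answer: -32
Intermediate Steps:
Function('n')(O) = Mul(6, Pow(Add(-3, O), -1))
Mul(Mul(Function('n')(1), Function('A')(6)), -16) = Mul(Mul(Mul(6, Pow(Add(-3, 1), -1)), Mul(-4, Pow(6, -1))), -16) = Mul(Mul(Mul(6, Pow(-2, -1)), Mul(-4, Rational(1, 6))), -16) = Mul(Mul(Mul(6, Rational(-1, 2)), Rational(-2, 3)), -16) = Mul(Mul(-3, Rational(-2, 3)), -16) = Mul(2, -16) = -32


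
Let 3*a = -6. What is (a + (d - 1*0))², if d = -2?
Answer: 16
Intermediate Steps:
a = -2 (a = (⅓)*(-6) = -2)
(a + (d - 1*0))² = (-2 + (-2 - 1*0))² = (-2 + (-2 + 0))² = (-2 - 2)² = (-4)² = 16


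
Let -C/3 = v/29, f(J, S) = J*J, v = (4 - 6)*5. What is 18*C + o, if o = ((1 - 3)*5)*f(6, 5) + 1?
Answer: -9871/29 ≈ -340.38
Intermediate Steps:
v = -10 (v = -2*5 = -10)
f(J, S) = J**2
o = -359 (o = ((1 - 3)*5)*6**2 + 1 = -2*5*36 + 1 = -10*36 + 1 = -360 + 1 = -359)
C = 30/29 (C = -(-30)/29 = -3*(-10/29) = 30/29 ≈ 1.0345)
18*C + o = 18*(30/29) - 359 = 540/29 - 359 = -9871/29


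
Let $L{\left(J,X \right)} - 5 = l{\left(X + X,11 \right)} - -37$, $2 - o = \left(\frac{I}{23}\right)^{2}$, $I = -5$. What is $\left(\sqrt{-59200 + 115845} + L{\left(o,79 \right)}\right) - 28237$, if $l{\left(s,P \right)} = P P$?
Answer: $-28074 + \sqrt{56645} \approx -27836.0$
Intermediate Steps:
$l{\left(s,P \right)} = P^{2}$
$o = \frac{1033}{529}$ ($o = 2 - \left(- \frac{5}{23}\right)^{2} = 2 - \frac{25}{529} = \frac{1033}{529} \approx 1.9527$)
$L{\left(J,X \right)} = 163$ ($L{\left(J,X \right)} = 5 - \left(-37 - 11^{2}\right) = 5 + \left(121 + 37\right) = 5 + 158 = 163$)
$\left(\sqrt{-59200 + 115845} + L{\left(o,79 \right)}\right) - 28237 = \left(\sqrt{-59200 + 115845} + 163\right) - 28237 = \left(\sqrt{56645} + 163\right) - 28237 = \left(163 + \sqrt{56645}\right) - 28237 = -28074 + \sqrt{56645}$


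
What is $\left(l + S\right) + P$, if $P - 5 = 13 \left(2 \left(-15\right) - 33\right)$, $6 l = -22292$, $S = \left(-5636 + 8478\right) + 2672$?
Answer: $\frac{2954}{3} \approx 984.67$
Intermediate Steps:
$S = 5514$ ($S = 2842 + 2672 = 5514$)
$l = - \frac{11146}{3}$ ($l = \frac{1}{6} \left(-22292\right) = - \frac{11146}{3} \approx -3715.3$)
$P = -814$ ($P = 5 + 13 \left(2 \left(-15\right) - 33\right) = 5 + 13 \left(-30 - 33\right) = 5 + 13 \left(-63\right) = 5 - 819 = -814$)
$\left(l + S\right) + P = \left(- \frac{11146}{3} + 5514\right) - 814 = \frac{5396}{3} - 814 = \frac{2954}{3}$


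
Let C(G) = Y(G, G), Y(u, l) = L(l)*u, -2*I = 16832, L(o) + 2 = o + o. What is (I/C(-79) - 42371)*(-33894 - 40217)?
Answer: 1240381577688/395 ≈ 3.1402e+9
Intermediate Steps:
L(o) = -2 + 2*o (L(o) = -2 + (o + o) = -2 + 2*o)
I = -8416 (I = -½*16832 = -8416)
Y(u, l) = u*(-2 + 2*l) (Y(u, l) = (-2 + 2*l)*u = u*(-2 + 2*l))
C(G) = 2*G*(-1 + G)
(I/C(-79) - 42371)*(-33894 - 40217) = (-8416*(-1/(158*(-1 - 79))) - 42371)*(-33894 - 40217) = (-8416/(2*(-79)*(-80)) - 42371)*(-74111) = (-8416/12640 - 42371)*(-74111) = (-8416*1/12640 - 42371)*(-74111) = (-263/395 - 42371)*(-74111) = -16736808/395*(-74111) = 1240381577688/395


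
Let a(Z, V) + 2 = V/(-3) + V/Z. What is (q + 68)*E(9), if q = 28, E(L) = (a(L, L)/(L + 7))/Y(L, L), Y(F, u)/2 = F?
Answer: -4/3 ≈ -1.3333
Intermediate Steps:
a(Z, V) = -2 - V/3 + V/Z (a(Z, V) = -2 + (V/(-3) + V/Z) = -2 + (V*(-⅓) + V/Z) = -2 + (-V/3 + V/Z) = -2 - V/3 + V/Z)
Y(F, u) = 2*F
E(L) = (-1 - L/3)/(2*L*(7 + L)) (E(L) = ((-2 - L/3 + L/L)/(L + 7))/((2*L)) = ((-2 - L/3 + 1)/(7 + L))*(1/(2*L)) = ((-1 - L/3)/(7 + L))*(1/(2*L)) = (-1 - L/3)/(2*L*(7 + L)))
(q + 68)*E(9) = (28 + 68)*((⅙)*(-3 - 1*9)/(9*(7 + 9))) = 96*((⅙)*(⅑)*(-3 - 9)/16) = 96*((⅙)*(⅑)*(1/16)*(-12)) = 96*(-1/72) = -4/3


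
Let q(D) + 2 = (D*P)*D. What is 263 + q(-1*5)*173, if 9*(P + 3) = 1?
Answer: -113197/9 ≈ -12577.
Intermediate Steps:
P = -26/9 (P = -3 + (1/9)*1 = -3 + 1/9 = -26/9 ≈ -2.8889)
q(D) = -2 - 26*D**2/9 (q(D) = -2 + (D*(-26/9))*D = -2 + (-26*D/9)*D = -2 - 26*D**2/9)
263 + q(-1*5)*173 = 263 + (-2 - 26*(-1*5)**2/9)*173 = 263 + (-2 - 26/9*(-5)**2)*173 = 263 + (-2 - 26/9*25)*173 = 263 + (-2 - 650/9)*173 = 263 - 668/9*173 = 263 - 115564/9 = -113197/9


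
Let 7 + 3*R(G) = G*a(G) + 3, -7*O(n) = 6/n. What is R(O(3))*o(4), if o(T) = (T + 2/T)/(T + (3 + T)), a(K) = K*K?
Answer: -2070/3773 ≈ -0.54864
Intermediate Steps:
a(K) = K**2
o(T) = (T + 2/T)/(3 + 2*T)
O(n) = -6/(7*n)
R(G) = -4/3 + G**3/3 (R(G) = -7/3 + (G*G**2 + 3)/3 = -7/3 + (G**3 + 3)/3 = -7/3 + (3 + G**3)/3 = -7/3 + (1 + G**3/3) = -4/3 + G**3/3)
R(O(3))*o(4) = (-4/3 + (-6/7/3)**3/3)*((2 + 4**2)/(4*(3 + 2*4))) = (-4/3 + (-6/7*1/3)**3/3)*((2 + 16)/(4*(3 + 8))) = (-4/3 + (-2/7)**3/3)*((1/4)*18/11) = (-4/3 + (1/3)*(-8/343))*((1/4)*(1/11)*18) = (-4/3 - 8/1029)*(9/22) = -460/343*9/22 = -2070/3773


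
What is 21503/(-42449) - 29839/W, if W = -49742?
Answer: 1053655/11291434 ≈ 0.093315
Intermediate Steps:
21503/(-42449) - 29839/W = 21503/(-42449) - 29839/(-49742) = 21503*(-1/42449) - 29839*(-1/49742) = -21503/42449 + 29839/49742 = 1053655/11291434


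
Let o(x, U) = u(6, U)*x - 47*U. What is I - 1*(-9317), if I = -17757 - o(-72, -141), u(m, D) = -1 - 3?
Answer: -15355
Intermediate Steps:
u(m, D) = -4
o(x, U) = -47*U - 4*x (o(x, U) = -4*x - 47*U = -47*U - 4*x)
I = -24672 (I = -17757 - (-47*(-141) - 4*(-72)) = -17757 - (6627 + 288) = -17757 - 1*6915 = -17757 - 6915 = -24672)
I - 1*(-9317) = -24672 - 1*(-9317) = -24672 + 9317 = -15355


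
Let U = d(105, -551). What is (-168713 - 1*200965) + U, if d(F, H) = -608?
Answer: -370286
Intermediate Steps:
U = -608
(-168713 - 1*200965) + U = (-168713 - 1*200965) - 608 = (-168713 - 200965) - 608 = -369678 - 608 = -370286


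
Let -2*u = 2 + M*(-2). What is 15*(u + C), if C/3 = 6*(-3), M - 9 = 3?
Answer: -645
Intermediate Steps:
M = 12 (M = 9 + 3 = 12)
u = 11 (u = -(2 + 12*(-2))/2 = -(2 - 24)/2 = -½*(-22) = 11)
C = -54 (C = 3*(6*(-3)) = 3*(-18) = -54)
15*(u + C) = 15*(11 - 54) = 15*(-43) = -645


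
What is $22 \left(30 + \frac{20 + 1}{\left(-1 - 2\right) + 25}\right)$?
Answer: $681$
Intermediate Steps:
$22 \left(30 + \frac{20 + 1}{\left(-1 - 2\right) + 25}\right) = 22 \left(30 + \frac{21}{\left(-1 - 2\right) + 25}\right) = 22 \left(30 + \frac{21}{-3 + 25}\right) = 22 \left(30 + \frac{21}{22}\right) = 22 \cdot \frac{681}{22} = 681$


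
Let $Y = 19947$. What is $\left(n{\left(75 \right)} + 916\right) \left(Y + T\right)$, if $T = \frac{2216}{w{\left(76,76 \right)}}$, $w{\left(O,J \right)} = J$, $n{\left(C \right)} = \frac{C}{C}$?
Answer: $\frac{348044599}{19} \approx 1.8318 \cdot 10^{7}$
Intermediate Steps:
$n{\left(C \right)} = 1$
$T = \frac{554}{19}$ ($T = \frac{2216}{76} = 2216 \cdot \frac{1}{76} = \frac{554}{19} \approx 29.158$)
$\left(n{\left(75 \right)} + 916\right) \left(Y + T\right) = \left(1 + 916\right) \left(19947 + \frac{554}{19}\right) = 917 \cdot \frac{379547}{19} = \frac{348044599}{19}$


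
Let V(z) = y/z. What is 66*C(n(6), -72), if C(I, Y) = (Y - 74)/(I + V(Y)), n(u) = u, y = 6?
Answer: -115632/71 ≈ -1628.6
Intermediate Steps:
V(z) = 6/z
C(I, Y) = (-74 + Y)/(I + 6/Y) (C(I, Y) = (Y - 74)/(I + 6/Y) = (-74 + Y)/(I + 6/Y))
66*C(n(6), -72) = 66*(-72*(-74 - 72)/(6 + 6*(-72))) = 66*(-72*(-146)/(6 - 432)) = 66*(-72*(-146)/(-426)) = 66*(-72*(-1/426)*(-146)) = 66*(-1752/71) = -115632/71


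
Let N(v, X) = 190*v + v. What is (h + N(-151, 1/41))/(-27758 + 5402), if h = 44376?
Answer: -15535/22356 ≈ -0.69489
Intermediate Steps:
N(v, X) = 191*v
(h + N(-151, 1/41))/(-27758 + 5402) = (44376 + 191*(-151))/(-27758 + 5402) = (44376 - 28841)/(-22356) = 15535*(-1/22356) = -15535/22356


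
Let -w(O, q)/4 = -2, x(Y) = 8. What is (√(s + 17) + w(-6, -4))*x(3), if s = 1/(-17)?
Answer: 64 + 96*√34/17 ≈ 96.928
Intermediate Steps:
s = -1/17 ≈ -0.058824
w(O, q) = 8 (w(O, q) = -4*(-2) = 8)
(√(s + 17) + w(-6, -4))*x(3) = (√(-1/17 + 17) + 8)*8 = (√(288/17) + 8)*8 = (12*√34/17 + 8)*8 = (8 + 12*√34/17)*8 = 64 + 96*√34/17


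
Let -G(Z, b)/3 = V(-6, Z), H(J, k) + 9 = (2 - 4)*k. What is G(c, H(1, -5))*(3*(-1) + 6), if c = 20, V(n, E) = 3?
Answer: -27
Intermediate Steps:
H(J, k) = -9 - 2*k (H(J, k) = -9 + (2 - 4)*k = -9 - 2*k)
G(Z, b) = -9 (G(Z, b) = -3*3 = -9)
G(c, H(1, -5))*(3*(-1) + 6) = -9*(3*(-1) + 6) = -9*(-3 + 6) = -9*3 = -27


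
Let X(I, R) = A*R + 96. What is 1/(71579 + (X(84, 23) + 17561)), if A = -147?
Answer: 1/85855 ≈ 1.1648e-5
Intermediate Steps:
X(I, R) = 96 - 147*R (X(I, R) = -147*R + 96 = 96 - 147*R)
1/(71579 + (X(84, 23) + 17561)) = 1/(71579 + ((96 - 147*23) + 17561)) = 1/(71579 + ((96 - 3381) + 17561)) = 1/(71579 + (-3285 + 17561)) = 1/(71579 + 14276) = 1/85855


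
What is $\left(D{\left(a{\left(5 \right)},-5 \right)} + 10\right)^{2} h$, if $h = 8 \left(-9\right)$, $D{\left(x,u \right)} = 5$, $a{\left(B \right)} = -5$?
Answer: $-16200$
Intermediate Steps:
$h = -72$
$\left(D{\left(a{\left(5 \right)},-5 \right)} + 10\right)^{2} h = \left(5 + 10\right)^{2} \left(-72\right) = 15^{2} \left(-72\right) = 225 \left(-72\right) = -16200$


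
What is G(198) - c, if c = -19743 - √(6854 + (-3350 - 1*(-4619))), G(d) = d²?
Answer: 58947 + √8123 ≈ 59037.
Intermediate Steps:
c = -19743 - √8123 (c = -19743 - √(6854 + (-3350 + 4619)) = -19743 - √(6854 + 1269) = -19743 - √8123 ≈ -19833.)
G(198) - c = 198² - (-19743 - √8123) = 39204 + (19743 + √8123) = 58947 + √8123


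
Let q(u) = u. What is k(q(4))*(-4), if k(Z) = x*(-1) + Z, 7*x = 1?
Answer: -108/7 ≈ -15.429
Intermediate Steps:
x = 1/7 (x = (1/7)*1 = 1/7 ≈ 0.14286)
k(Z) = -1/7 + Z (k(Z) = (1/7)*(-1) + Z = -1/7 + Z)
k(q(4))*(-4) = (-1/7 + 4)*(-4) = (27/7)*(-4) = -108/7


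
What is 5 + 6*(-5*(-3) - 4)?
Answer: 71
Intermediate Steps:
5 + 6*(-5*(-3) - 4) = 5 + 6*(15 - 4) = 5 + 6*11 = 5 + 66 = 71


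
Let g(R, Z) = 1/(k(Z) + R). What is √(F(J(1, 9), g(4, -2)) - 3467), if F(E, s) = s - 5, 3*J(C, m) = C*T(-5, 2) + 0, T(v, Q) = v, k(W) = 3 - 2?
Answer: I*√86795/5 ≈ 58.922*I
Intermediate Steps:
k(W) = 1
g(R, Z) = 1/(1 + R)
J(C, m) = -5*C/3 (J(C, m) = (C*(-5) + 0)/3 = (-5*C + 0)/3 = (-5*C)/3 = -5*C/3)
F(E, s) = -5 + s
√(F(J(1, 9), g(4, -2)) - 3467) = √((-5 + 1/(1 + 4)) - 3467) = √((-5 + 1/5) - 3467) = √((-5 + ⅕) - 3467) = √(-24/5 - 3467) = √(-17359/5) = I*√86795/5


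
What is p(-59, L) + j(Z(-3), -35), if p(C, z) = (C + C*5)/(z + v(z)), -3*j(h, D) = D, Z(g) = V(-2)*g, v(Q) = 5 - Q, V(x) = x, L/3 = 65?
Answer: -887/15 ≈ -59.133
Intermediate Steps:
L = 195 (L = 3*65 = 195)
Z(g) = -2*g
j(h, D) = -D/3
p(C, z) = 6*C/5 (p(C, z) = (C + C*5)/(z + (5 - z)) = (C + 5*C)/5 = (6*C)*(⅕) = 6*C/5)
p(-59, L) + j(Z(-3), -35) = (6/5)*(-59) - ⅓*(-35) = -354/5 + 35/3 = -887/15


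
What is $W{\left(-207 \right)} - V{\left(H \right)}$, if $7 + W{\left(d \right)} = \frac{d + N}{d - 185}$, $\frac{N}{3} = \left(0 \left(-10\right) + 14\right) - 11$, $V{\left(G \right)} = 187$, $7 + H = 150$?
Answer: $- \frac{37925}{196} \approx -193.49$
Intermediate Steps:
$H = 143$ ($H = -7 + 150 = 143$)
$N = 9$ ($N = 3 \left(\left(0 \left(-10\right) + 14\right) - 11\right) = 3 \left(\left(0 + 14\right) - 11\right) = 3 \left(14 - 11\right) = 3 \cdot 3 = 9$)
$W{\left(d \right)} = -7 + \frac{9 + d}{-185 + d}$ ($W{\left(d \right)} = -7 + \frac{d + 9}{d - 185} = -7 + \frac{9 + d}{-185 + d}$)
$W{\left(-207 \right)} - V{\left(H \right)} = \frac{2 \left(652 - -621\right)}{-185 - 207} - 187 = \frac{2 \left(652 + 621\right)}{-392} - 187 = 2 \left(- \frac{1}{392}\right) 1273 - 187 = - \frac{1273}{196} - 187 = - \frac{37925}{196}$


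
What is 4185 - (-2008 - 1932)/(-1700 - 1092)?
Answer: 2920145/698 ≈ 4183.6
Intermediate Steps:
4185 - (-2008 - 1932)/(-1700 - 1092) = 4185 - (-3940)/(-2792) = 4185 - (-3940)*(-1)/2792 = 4185 - 1*985/698 = 4185 - 985/698 = 2920145/698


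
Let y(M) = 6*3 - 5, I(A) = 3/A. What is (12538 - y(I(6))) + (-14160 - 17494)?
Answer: -19129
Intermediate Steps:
y(M) = 13 (y(M) = 18 - 5 = 13)
(12538 - y(I(6))) + (-14160 - 17494) = (12538 - 1*13) + (-14160 - 17494) = (12538 - 13) - 31654 = 12525 - 31654 = -19129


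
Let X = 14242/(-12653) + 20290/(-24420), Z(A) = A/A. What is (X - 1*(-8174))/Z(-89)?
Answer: 252504917023/30898626 ≈ 8172.0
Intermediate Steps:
Z(A) = 1
X = -60451901/30898626 (X = 14242*(-1/12653) + 20290*(-1/24420) = -14242/12653 - 2029/2442 = -60451901/30898626 ≈ -1.9565)
(X - 1*(-8174))/Z(-89) = (-60451901/30898626 - 1*(-8174))/1 = (-60451901/30898626 + 8174)*1 = (252504917023/30898626)*1 = 252504917023/30898626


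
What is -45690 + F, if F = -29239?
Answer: -74929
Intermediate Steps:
-45690 + F = -45690 - 29239 = -74929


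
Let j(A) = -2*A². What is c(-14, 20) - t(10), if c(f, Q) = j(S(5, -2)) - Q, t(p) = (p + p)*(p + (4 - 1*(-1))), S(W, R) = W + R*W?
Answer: -370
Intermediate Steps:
t(p) = 2*p*(5 + p) (t(p) = (2*p)*(p + (4 + 1)) = (2*p)*(p + 5) = (2*p)*(5 + p) = 2*p*(5 + p))
c(f, Q) = -50 - Q (c(f, Q) = -2*25*(1 - 2)² - Q = -2*(5*(-1))² - Q = -2*(-5)² - Q = -2*25 - Q = -50 - Q)
c(-14, 20) - t(10) = (-50 - 1*20) - 2*10*(5 + 10) = (-50 - 20) - 2*10*15 = -70 - 1*300 = -70 - 300 = -370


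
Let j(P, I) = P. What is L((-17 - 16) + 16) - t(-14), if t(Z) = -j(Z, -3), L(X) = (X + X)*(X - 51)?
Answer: 2298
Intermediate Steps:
L(X) = 2*X*(-51 + X) (L(X) = (2*X)*(-51 + X) = 2*X*(-51 + X))
t(Z) = -Z
L((-17 - 16) + 16) - t(-14) = 2*((-17 - 16) + 16)*(-51 + ((-17 - 16) + 16)) - (-1)*(-14) = 2*(-33 + 16)*(-51 + (-33 + 16)) - 1*14 = 2*(-17)*(-51 - 17) - 14 = 2*(-17)*(-68) - 14 = 2312 - 14 = 2298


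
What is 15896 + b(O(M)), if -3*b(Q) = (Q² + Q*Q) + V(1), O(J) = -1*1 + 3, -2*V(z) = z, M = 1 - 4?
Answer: 31787/2 ≈ 15894.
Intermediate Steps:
M = -3
V(z) = -z/2
O(J) = 2 (O(J) = -1 + 3 = 2)
b(Q) = ⅙ - 2*Q²/3 (b(Q) = -((Q² + Q*Q) - ½*1)/3 = -((Q² + Q²) - ½)/3 = -(2*Q² - ½)/3 = -(-½ + 2*Q²)/3 = ⅙ - 2*Q²/3)
15896 + b(O(M)) = 15896 + (⅙ - ⅔*2²) = 15896 + (⅙ - ⅔*4) = 15896 + (⅙ - 8/3) = 15896 - 5/2 = 31787/2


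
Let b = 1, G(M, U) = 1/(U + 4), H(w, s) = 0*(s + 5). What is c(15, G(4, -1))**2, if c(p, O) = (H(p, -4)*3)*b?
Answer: 0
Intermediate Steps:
H(w, s) = 0 (H(w, s) = 0*(5 + s) = 0)
G(M, U) = 1/(4 + U)
c(p, O) = 0 (c(p, O) = (0*3)*1 = 0*1 = 0)
c(15, G(4, -1))**2 = 0**2 = 0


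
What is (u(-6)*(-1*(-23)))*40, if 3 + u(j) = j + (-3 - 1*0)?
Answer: -11040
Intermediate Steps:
u(j) = -6 + j (u(j) = -3 + (j + (-3 - 1*0)) = -3 + (j + (-3 + 0)) = -3 + (j - 3) = -3 + (-3 + j) = -6 + j)
(u(-6)*(-1*(-23)))*40 = ((-6 - 6)*(-1*(-23)))*40 = -12*23*40 = -276*40 = -11040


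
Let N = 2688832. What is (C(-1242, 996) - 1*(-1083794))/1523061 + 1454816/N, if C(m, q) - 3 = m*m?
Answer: 289925531629/127976723586 ≈ 2.2655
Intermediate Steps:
C(m, q) = 3 + m**2 (C(m, q) = 3 + m*m = 3 + m**2)
(C(-1242, 996) - 1*(-1083794))/1523061 + 1454816/N = ((3 + (-1242)**2) - 1*(-1083794))/1523061 + 1454816/2688832 = ((3 + 1542564) + 1083794)*(1/1523061) + 1454816*(1/2688832) = (1542567 + 1083794)*(1/1523061) + 45463/84026 = 2626361*(1/1523061) + 45463/84026 = 2626361/1523061 + 45463/84026 = 289925531629/127976723586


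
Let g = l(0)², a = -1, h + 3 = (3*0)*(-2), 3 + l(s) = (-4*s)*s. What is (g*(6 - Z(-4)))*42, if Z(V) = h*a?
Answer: 1134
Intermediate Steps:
l(s) = -3 - 4*s² (l(s) = -3 + (-4*s)*s = -3 - 4*s²)
h = -3 (h = -3 + (3*0)*(-2) = -3 + 0*(-2) = -3 + 0 = -3)
g = 9 (g = (-3 - 4*0²)² = (-3 - 4*0)² = (-3 + 0)² = (-3)² = 9)
Z(V) = 3 (Z(V) = -3*(-1) = 3)
(g*(6 - Z(-4)))*42 = (9*(6 - 1*3))*42 = (9*(6 - 3))*42 = (9*3)*42 = 27*42 = 1134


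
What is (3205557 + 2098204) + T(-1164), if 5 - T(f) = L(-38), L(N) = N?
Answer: 5303804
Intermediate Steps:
T(f) = 43 (T(f) = 5 - 1*(-38) = 5 + 38 = 43)
(3205557 + 2098204) + T(-1164) = (3205557 + 2098204) + 43 = 5303761 + 43 = 5303804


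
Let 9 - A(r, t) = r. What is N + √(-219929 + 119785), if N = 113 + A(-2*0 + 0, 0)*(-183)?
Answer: -1534 + 4*I*√6259 ≈ -1534.0 + 316.46*I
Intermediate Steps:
A(r, t) = 9 - r
N = -1534 (N = 113 + (9 - (-2*0 + 0))*(-183) = 113 + (9 - (0 + 0))*(-183) = 113 + (9 - 1*0)*(-183) = 113 + (9 + 0)*(-183) = 113 + 9*(-183) = 113 - 1647 = -1534)
N + √(-219929 + 119785) = -1534 + √(-219929 + 119785) = -1534 + √(-100144) = -1534 + 4*I*√6259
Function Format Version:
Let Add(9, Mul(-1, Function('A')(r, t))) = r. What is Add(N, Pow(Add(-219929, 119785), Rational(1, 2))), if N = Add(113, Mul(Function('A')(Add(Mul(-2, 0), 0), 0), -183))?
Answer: Add(-1534, Mul(4, I, Pow(6259, Rational(1, 2)))) ≈ Add(-1534.0, Mul(316.46, I))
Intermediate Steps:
Function('A')(r, t) = Add(9, Mul(-1, r))
N = -1534 (N = Add(113, Mul(Add(9, Mul(-1, Add(Mul(-2, 0), 0))), -183)) = Add(113, Mul(Add(9, Mul(-1, Add(0, 0))), -183)) = Add(113, Mul(Add(9, Mul(-1, 0)), -183)) = Add(113, Mul(Add(9, 0), -183)) = Add(113, Mul(9, -183)) = Add(113, -1647) = -1534)
Add(N, Pow(Add(-219929, 119785), Rational(1, 2))) = Add(-1534, Pow(Add(-219929, 119785), Rational(1, 2))) = Add(-1534, Pow(-100144, Rational(1, 2))) = Add(-1534, Mul(4, I, Pow(6259, Rational(1, 2))))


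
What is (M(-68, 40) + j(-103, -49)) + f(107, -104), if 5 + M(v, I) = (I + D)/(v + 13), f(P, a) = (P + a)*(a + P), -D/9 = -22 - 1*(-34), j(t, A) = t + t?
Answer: -11042/55 ≈ -200.76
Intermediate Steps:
j(t, A) = 2*t
D = -108 (D = -9*(-22 - 1*(-34)) = -9*(-22 + 34) = -9*12 = -108)
f(P, a) = (P + a)² (f(P, a) = (P + a)*(P + a) = (P + a)²)
M(v, I) = -5 + (-108 + I)/(13 + v) (M(v, I) = -5 + (I - 108)/(v + 13) = -5 + (-108 + I)/(13 + v))
(M(-68, 40) + j(-103, -49)) + f(107, -104) = ((-173 + 40 - 5*(-68))/(13 - 68) + 2*(-103)) + (107 - 104)² = ((-173 + 40 + 340)/(-55) - 206) + 3² = (-1/55*207 - 206) + 9 = (-207/55 - 206) + 9 = -11537/55 + 9 = -11042/55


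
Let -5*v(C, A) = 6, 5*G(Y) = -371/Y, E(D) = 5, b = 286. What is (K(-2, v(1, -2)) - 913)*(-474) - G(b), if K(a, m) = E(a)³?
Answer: 534122531/1430 ≈ 3.7351e+5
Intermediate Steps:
G(Y) = -371/(5*Y) (G(Y) = (-371/Y)/5 = -371/(5*Y))
v(C, A) = -6/5 (v(C, A) = -⅕*6 = -6/5)
K(a, m) = 125 (K(a, m) = 5³ = 125)
(K(-2, v(1, -2)) - 913)*(-474) - G(b) = (125 - 913)*(-474) - (-371)/(5*286) = -788*(-474) - (-371)/(5*286) = 373512 - 1*(-371/1430) = 373512 + 371/1430 = 534122531/1430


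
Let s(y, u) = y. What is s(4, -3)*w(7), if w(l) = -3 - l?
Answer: -40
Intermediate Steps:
s(4, -3)*w(7) = 4*(-3 - 1*7) = 4*(-3 - 7) = 4*(-10) = -40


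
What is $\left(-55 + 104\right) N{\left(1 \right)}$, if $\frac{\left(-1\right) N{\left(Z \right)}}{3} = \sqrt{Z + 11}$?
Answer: $- 294 \sqrt{3} \approx -509.22$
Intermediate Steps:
$N{\left(Z \right)} = - 3 \sqrt{11 + Z}$ ($N{\left(Z \right)} = - 3 \sqrt{Z + 11} = - 3 \sqrt{11 + Z}$)
$\left(-55 + 104\right) N{\left(1 \right)} = \left(-55 + 104\right) \left(- 3 \sqrt{11 + 1}\right) = 49 \left(- 3 \sqrt{12}\right) = 49 \left(- 3 \cdot 2 \sqrt{3}\right) = 49 \left(- 6 \sqrt{3}\right) = - 294 \sqrt{3}$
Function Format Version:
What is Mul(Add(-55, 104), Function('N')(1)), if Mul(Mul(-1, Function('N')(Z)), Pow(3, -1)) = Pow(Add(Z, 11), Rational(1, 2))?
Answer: Mul(-294, Pow(3, Rational(1, 2))) ≈ -509.22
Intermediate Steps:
Function('N')(Z) = Mul(-3, Pow(Add(11, Z), Rational(1, 2))) (Function('N')(Z) = Mul(-3, Pow(Add(Z, 11), Rational(1, 2))) = Mul(-3, Pow(Add(11, Z), Rational(1, 2))))
Mul(Add(-55, 104), Function('N')(1)) = Mul(Add(-55, 104), Mul(-3, Pow(Add(11, 1), Rational(1, 2)))) = Mul(49, Mul(-3, Pow(12, Rational(1, 2)))) = Mul(49, Mul(-3, Mul(2, Pow(3, Rational(1, 2))))) = Mul(49, Mul(-6, Pow(3, Rational(1, 2)))) = Mul(-294, Pow(3, Rational(1, 2)))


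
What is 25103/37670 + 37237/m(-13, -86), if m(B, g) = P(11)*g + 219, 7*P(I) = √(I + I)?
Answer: 15107474329321/82398491590 + 22416674*√22/2187377 ≈ 231.41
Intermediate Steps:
P(I) = √2*√I/7 (P(I) = √(I + I)/7 = √(2*I)/7 = (√2*√I)/7 = √2*√I/7)
m(B, g) = 219 + g*√22/7 (m(B, g) = (√2*√11/7)*g + 219 = (√22/7)*g + 219 = g*√22/7 + 219 = 219 + g*√22/7)
25103/37670 + 37237/m(-13, -86) = 25103/37670 + 37237/(219 + (⅐)*(-86)*√22) = 25103*(1/37670) + 37237/(219 - 86*√22/7) = 25103/37670 + 37237/(219 - 86*√22/7)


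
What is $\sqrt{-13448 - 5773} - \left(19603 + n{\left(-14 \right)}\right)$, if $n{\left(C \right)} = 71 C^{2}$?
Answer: $-33519 + i \sqrt{19221} \approx -33519.0 + 138.64 i$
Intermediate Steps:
$\sqrt{-13448 - 5773} - \left(19603 + n{\left(-14 \right)}\right) = \sqrt{-13448 - 5773} - \left(19603 + 71 \left(-14\right)^{2}\right) = \sqrt{-19221} - \left(19603 + 71 \cdot 196\right) = i \sqrt{19221} - 33519 = -33519 + i \sqrt{19221}$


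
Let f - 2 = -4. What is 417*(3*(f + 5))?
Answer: 3753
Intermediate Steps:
f = -2 (f = 2 - 4 = -2)
417*(3*(f + 5)) = 417*(3*(-2 + 5)) = 417*(3*3) = 417*9 = 3753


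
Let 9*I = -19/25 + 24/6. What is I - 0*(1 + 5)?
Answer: 9/25 ≈ 0.36000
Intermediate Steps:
I = 9/25 (I = (-19/25 + 24/6)/9 = (-19*1/25 + 24*(⅙))/9 = (-19/25 + 4)/9 = (⅑)*(81/25) = 9/25 ≈ 0.36000)
I - 0*(1 + 5) = 9/25 - 0*(1 + 5) = 9/25 - 0*6 = 9/25 - 35*0 = 9/25 + 0 = 9/25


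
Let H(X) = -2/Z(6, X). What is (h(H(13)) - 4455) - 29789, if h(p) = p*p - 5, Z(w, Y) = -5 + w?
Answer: -34245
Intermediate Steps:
H(X) = -2 (H(X) = -2/(-5 + 6) = -2/1 = -2*1 = -2)
h(p) = -5 + p**2 (h(p) = p**2 - 5 = -5 + p**2)
(h(H(13)) - 4455) - 29789 = ((-5 + (-2)**2) - 4455) - 29789 = ((-5 + 4) - 4455) - 29789 = (-1 - 4455) - 29789 = -4456 - 29789 = -34245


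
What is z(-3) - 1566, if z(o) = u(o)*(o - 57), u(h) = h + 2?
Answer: -1506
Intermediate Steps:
u(h) = 2 + h
z(o) = (-57 + o)*(2 + o) (z(o) = (2 + o)*(o - 57) = (2 + o)*(-57 + o) = (-57 + o)*(2 + o))
z(-3) - 1566 = (-57 - 3)*(2 - 3) - 1566 = -60*(-1) - 1566 = 60 - 1566 = -1506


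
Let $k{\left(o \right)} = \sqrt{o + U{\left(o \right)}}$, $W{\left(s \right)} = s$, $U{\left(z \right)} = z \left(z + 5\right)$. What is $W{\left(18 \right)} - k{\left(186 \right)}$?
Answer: $18 - 24 \sqrt{62} \approx -170.98$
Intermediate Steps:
$U{\left(z \right)} = z \left(5 + z\right)$
$k{\left(o \right)} = \sqrt{o + o \left(5 + o\right)}$
$W{\left(18 \right)} - k{\left(186 \right)} = 18 - \sqrt{186 \left(6 + 186\right)} = 18 - \sqrt{186 \cdot 192} = 18 - \sqrt{35712} = 18 - 24 \sqrt{62}$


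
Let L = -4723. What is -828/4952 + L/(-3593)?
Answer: 5103323/4448134 ≈ 1.1473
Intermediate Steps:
-828/4952 + L/(-3593) = -828/4952 - 4723/(-3593) = -828*1/4952 - 4723*(-1/3593) = -207/1238 + 4723/3593 = 5103323/4448134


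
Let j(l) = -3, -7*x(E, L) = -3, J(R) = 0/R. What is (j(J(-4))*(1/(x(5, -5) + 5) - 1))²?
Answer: 8649/1444 ≈ 5.9896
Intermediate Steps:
J(R) = 0
x(E, L) = 3/7 (x(E, L) = -⅐*(-3) = 3/7)
(j(J(-4))*(1/(x(5, -5) + 5) - 1))² = (-3*(1/(3/7 + 5) - 1))² = (-3*(1/(38/7) - 1))² = (-3*(7/38 - 1))² = (-3*(-31/38))² = (93/38)² = 8649/1444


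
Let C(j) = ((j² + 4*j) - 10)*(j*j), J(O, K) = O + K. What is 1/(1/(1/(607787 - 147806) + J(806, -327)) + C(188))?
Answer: 220330900/281015226144405581 ≈ 7.8405e-10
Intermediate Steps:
J(O, K) = K + O
C(j) = j²*(-10 + j² + 4*j) (C(j) = (-10 + j² + 4*j)*j² = j²*(-10 + j² + 4*j))
1/(1/(1/(607787 - 147806) + J(806, -327)) + C(188)) = 1/(1/(1/(607787 - 147806) + (-327 + 806)) + 188²*(-10 + 188² + 4*188)) = 1/(1/(1/459981 + 479) + 35344*(-10 + 35344 + 752)) = 1/(1/(1/459981 + 479) + 35344*36086) = 1/(1/(220330900/459981) + 1275423584) = 1/(459981/220330900 + 1275423584) = 1/(281015226144405581/220330900) = 220330900/281015226144405581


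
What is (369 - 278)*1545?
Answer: 140595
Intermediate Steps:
(369 - 278)*1545 = 91*1545 = 140595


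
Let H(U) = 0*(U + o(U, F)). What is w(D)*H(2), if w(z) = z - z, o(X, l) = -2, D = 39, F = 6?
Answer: 0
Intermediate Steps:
w(z) = 0
H(U) = 0 (H(U) = 0*(U - 2) = 0*(-2 + U) = 0)
w(D)*H(2) = 0*0 = 0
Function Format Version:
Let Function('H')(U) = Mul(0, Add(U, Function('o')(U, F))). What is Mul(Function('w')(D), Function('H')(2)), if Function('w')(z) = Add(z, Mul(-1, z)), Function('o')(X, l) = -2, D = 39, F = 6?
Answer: 0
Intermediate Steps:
Function('w')(z) = 0
Function('H')(U) = 0 (Function('H')(U) = Mul(0, Add(U, -2)) = Mul(0, Add(-2, U)) = 0)
Mul(Function('w')(D), Function('H')(2)) = Mul(0, 0) = 0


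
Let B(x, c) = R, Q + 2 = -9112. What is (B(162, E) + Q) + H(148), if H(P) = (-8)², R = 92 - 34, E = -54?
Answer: -8992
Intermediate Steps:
R = 58
Q = -9114 (Q = -2 - 9112 = -9114)
H(P) = 64
B(x, c) = 58
(B(162, E) + Q) + H(148) = (58 - 9114) + 64 = -9056 + 64 = -8992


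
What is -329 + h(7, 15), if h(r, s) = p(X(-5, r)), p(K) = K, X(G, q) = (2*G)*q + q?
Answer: -392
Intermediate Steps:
X(G, q) = q + 2*G*q (X(G, q) = 2*G*q + q = q + 2*G*q)
h(r, s) = -9*r (h(r, s) = r*(1 + 2*(-5)) = r*(1 - 10) = r*(-9) = -9*r)
-329 + h(7, 15) = -329 - 9*7 = -329 - 63 = -392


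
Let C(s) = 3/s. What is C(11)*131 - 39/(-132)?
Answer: 1585/44 ≈ 36.023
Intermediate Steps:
C(11)*131 - 39/(-132) = (3/11)*131 - 39/(-132) = (3*(1/11))*131 - 39*(-1/132) = (3/11)*131 + 13/44 = 393/11 + 13/44 = 1585/44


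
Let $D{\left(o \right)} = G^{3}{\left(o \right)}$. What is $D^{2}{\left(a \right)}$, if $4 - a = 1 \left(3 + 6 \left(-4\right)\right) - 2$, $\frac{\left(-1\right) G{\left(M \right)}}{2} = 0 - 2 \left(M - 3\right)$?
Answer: $782757789696$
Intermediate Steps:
$G{\left(M \right)} = -12 + 4 M$ ($G{\left(M \right)} = - 2 \left(0 - 2 \left(M - 3\right)\right) = - 2 \left(0 - 2 \left(-3 + M\right)\right) = - 2 \left(0 - \left(-6 + 2 M\right)\right) = - 2 \left(6 - 2 M\right) = -12 + 4 M$)
$a = 27$ ($a = 4 - \left(1 \left(3 + 6 \left(-4\right)\right) - 2\right) = 4 - \left(1 \left(3 - 24\right) - 2\right) = 4 - \left(1 \left(-21\right) - 2\right) = 4 - \left(-21 - 2\right) = 4 - -23 = 4 + 23 = 27$)
$D{\left(o \right)} = \left(-12 + 4 o\right)^{3}$
$D^{2}{\left(a \right)} = \left(64 \left(-3 + 27\right)^{3}\right)^{2} = \left(64 \cdot 24^{3}\right)^{2} = \left(64 \cdot 13824\right)^{2} = 884736^{2} = 782757789696$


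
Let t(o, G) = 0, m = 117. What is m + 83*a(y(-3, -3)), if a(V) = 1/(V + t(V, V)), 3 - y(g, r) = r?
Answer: 785/6 ≈ 130.83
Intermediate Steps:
y(g, r) = 3 - r
a(V) = 1/V (a(V) = 1/(V + 0) = 1/V)
m + 83*a(y(-3, -3)) = 117 + 83/(3 - 1*(-3)) = 117 + 83/(3 + 3) = 117 + 83/6 = 785/6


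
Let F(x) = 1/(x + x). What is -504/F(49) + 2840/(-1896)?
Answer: -11706259/237 ≈ -49394.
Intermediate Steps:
F(x) = 1/(2*x)
-504/F(49) + 2840/(-1896) = -504/((½)/49) + 2840/(-1896) = -504/((½)*(1/49)) + 2840*(-1/1896) = -504/1/98 - 355/237 = -504*98 - 355/237 = -49392 - 355/237 = -11706259/237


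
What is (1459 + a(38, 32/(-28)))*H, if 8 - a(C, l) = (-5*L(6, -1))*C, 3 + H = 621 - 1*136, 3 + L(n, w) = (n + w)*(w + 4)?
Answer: 1806054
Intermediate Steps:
L(n, w) = -3 + (4 + w)*(n + w) (L(n, w) = -3 + (n + w)*(w + 4) = -3 + (n + w)*(4 + w) = -3 + (4 + w)*(n + w))
H = 482 (H = -3 + (621 - 1*136) = -3 + (621 - 136) = -3 + 485 = 482)
a(C, l) = 8 + 60*C (a(C, l) = 8 - (-5*(-3 + (-1)**2 + 4*6 + 4*(-1) + 6*(-1)))*C = 8 - (-5*(-3 + 1 + 24 - 4 - 6))*C = 8 - (-5*12)*C = 8 - (-60)*C = 8 + 60*C)
(1459 + a(38, 32/(-28)))*H = (1459 + (8 + 60*38))*482 = (1459 + (8 + 2280))*482 = (1459 + 2288)*482 = 3747*482 = 1806054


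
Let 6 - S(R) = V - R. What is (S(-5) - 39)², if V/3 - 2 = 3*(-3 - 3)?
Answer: 100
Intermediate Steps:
V = -48 (V = 6 + 3*(3*(-3 - 3)) = 6 + 3*(3*(-6)) = 6 + 3*(-18) = 6 - 54 = -48)
S(R) = 54 + R (S(R) = 6 - (-48 - R) = 6 + (48 + R) = 54 + R)
(S(-5) - 39)² = ((54 - 5) - 39)² = (49 - 39)² = 10² = 100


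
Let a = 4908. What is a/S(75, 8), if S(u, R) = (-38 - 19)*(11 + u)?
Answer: -818/817 ≈ -1.0012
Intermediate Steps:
S(u, R) = -627 - 57*u (S(u, R) = -57*(11 + u) = -627 - 57*u)
a/S(75, 8) = 4908/(-627 - 57*75) = 4908/(-627 - 4275) = 4908/(-4902) = 4908*(-1/4902) = -818/817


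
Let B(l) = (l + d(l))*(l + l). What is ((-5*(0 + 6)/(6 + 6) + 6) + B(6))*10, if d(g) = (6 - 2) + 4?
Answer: 1715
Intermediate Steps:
d(g) = 8 (d(g) = 4 + 4 = 8)
B(l) = 2*l*(8 + l) (B(l) = (l + 8)*(l + l) = (8 + l)*(2*l) = 2*l*(8 + l))
((-5*(0 + 6)/(6 + 6) + 6) + B(6))*10 = ((-5*(0 + 6)/(6 + 6) + 6) + 2*6*(8 + 6))*10 = ((-30/12 + 6) + 2*6*14)*10 = ((-30/12 + 6) + 168)*10 = ((-5*1/2 + 6) + 168)*10 = ((-5/2 + 6) + 168)*10 = (7/2 + 168)*10 = (343/2)*10 = 1715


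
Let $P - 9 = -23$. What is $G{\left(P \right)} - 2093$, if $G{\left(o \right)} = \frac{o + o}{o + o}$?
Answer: $-2092$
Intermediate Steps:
$P = -14$ ($P = 9 - 23 = -14$)
$G{\left(o \right)} = 1$ ($G{\left(o \right)} = \frac{2 o}{2 o} = 2 o \frac{1}{2 o} = 1$)
$G{\left(P \right)} - 2093 = 1 - 2093 = -2092$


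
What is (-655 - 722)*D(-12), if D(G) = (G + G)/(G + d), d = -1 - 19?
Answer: -4131/4 ≈ -1032.8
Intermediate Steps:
d = -20
D(G) = 2*G/(-20 + G) (D(G) = (G + G)/(G - 20) = (2*G)/(-20 + G) = 2*G/(-20 + G))
(-655 - 722)*D(-12) = (-655 - 722)*(2*(-12)/(-20 - 12)) = -2754*(-12)/(-32) = -2754*(-12)*(-1)/32 = -1377*3/4 = -4131/4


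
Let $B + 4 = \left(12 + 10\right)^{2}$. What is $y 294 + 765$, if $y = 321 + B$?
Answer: $236259$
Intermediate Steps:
$B = 480$ ($B = -4 + \left(12 + 10\right)^{2} = -4 + 22^{2} = -4 + 484 = 480$)
$y = 801$ ($y = 321 + 480 = 801$)
$y 294 + 765 = 801 \cdot 294 + 765 = 235494 + 765 = 236259$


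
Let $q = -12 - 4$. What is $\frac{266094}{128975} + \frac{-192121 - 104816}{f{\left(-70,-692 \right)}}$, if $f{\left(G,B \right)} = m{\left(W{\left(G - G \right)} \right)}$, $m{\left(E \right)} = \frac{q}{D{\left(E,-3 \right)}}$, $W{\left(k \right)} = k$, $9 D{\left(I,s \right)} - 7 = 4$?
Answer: $\frac{46812251429}{2063600} \approx 22685.0$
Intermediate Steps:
$D{\left(I,s \right)} = \frac{11}{9}$ ($D{\left(I,s \right)} = \frac{7}{9} + \frac{1}{9} \cdot 4 = \frac{7}{9} + \frac{4}{9} = \frac{11}{9}$)
$q = -16$ ($q = -12 - 4 = -16$)
$m{\left(E \right)} = - \frac{144}{11}$ ($m{\left(E \right)} = - \frac{16}{\frac{11}{9}} = \left(-16\right) \frac{9}{11} = - \frac{144}{11}$)
$f{\left(G,B \right)} = - \frac{144}{11}$
$\frac{266094}{128975} + \frac{-192121 - 104816}{f{\left(-70,-692 \right)}} = \frac{266094}{128975} + \frac{-192121 - 104816}{- \frac{144}{11}} = 266094 \cdot \frac{1}{128975} + \left(-192121 - 104816\right) \left(- \frac{11}{144}\right) = \frac{266094}{128975} - - \frac{362923}{16} = \frac{266094}{128975} + \frac{362923}{16} = \frac{46812251429}{2063600}$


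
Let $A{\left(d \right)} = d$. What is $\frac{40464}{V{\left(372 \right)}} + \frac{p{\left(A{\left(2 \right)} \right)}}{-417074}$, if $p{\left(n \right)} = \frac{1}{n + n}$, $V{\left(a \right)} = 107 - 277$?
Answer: $- \frac{33752964757}{141805160} \approx -238.02$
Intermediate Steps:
$V{\left(a \right)} = -170$ ($V{\left(a \right)} = 107 - 277 = -170$)
$p{\left(n \right)} = \frac{1}{2 n}$
$\frac{40464}{V{\left(372 \right)}} + \frac{p{\left(A{\left(2 \right)} \right)}}{-417074} = \frac{40464}{-170} + \frac{\frac{1}{2} \cdot \frac{1}{2}}{-417074} = 40464 \left(- \frac{1}{170}\right) + \frac{1}{2} \cdot \frac{1}{2} \left(- \frac{1}{417074}\right) = - \frac{20232}{85} + \frac{1}{4} \left(- \frac{1}{417074}\right) = - \frac{20232}{85} - \frac{1}{1668296} = - \frac{33752964757}{141805160}$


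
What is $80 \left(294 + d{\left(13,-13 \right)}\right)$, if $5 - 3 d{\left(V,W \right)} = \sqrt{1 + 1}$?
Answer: $\frac{70960}{3} - \frac{80 \sqrt{2}}{3} \approx 23616.0$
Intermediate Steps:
$d{\left(V,W \right)} = \frac{5}{3} - \frac{\sqrt{2}}{3}$ ($d{\left(V,W \right)} = \frac{5}{3} - \frac{\sqrt{1 + 1}}{3} = \frac{5}{3} - \frac{\sqrt{2}}{3}$)
$80 \left(294 + d{\left(13,-13 \right)}\right) = 80 \left(294 + \left(\frac{5}{3} - \frac{\sqrt{2}}{3}\right)\right) = 80 \left(\frac{887}{3} - \frac{\sqrt{2}}{3}\right) = \frac{70960}{3} - \frac{80 \sqrt{2}}{3}$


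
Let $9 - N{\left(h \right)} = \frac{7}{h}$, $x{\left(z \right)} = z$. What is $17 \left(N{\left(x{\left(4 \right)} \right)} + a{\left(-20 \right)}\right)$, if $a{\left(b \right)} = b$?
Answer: $- \frac{867}{4} \approx -216.75$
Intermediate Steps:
$N{\left(h \right)} = 9 - \frac{7}{h}$
$17 \left(N{\left(x{\left(4 \right)} \right)} + a{\left(-20 \right)}\right) = 17 \left(\left(9 - \frac{7}{4}\right) - 20\right) = 17 \left(\frac{29}{4} - 20\right) = 17 \left(- \frac{51}{4}\right) = - \frac{867}{4}$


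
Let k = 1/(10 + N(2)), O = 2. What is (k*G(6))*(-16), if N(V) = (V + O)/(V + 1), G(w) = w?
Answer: -144/17 ≈ -8.4706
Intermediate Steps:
N(V) = (2 + V)/(1 + V) (N(V) = (V + 2)/(V + 1) = (2 + V)/(1 + V))
k = 3/34 (k = 1/(10 + (2 + 2)/(1 + 2)) = 1/(10 + 4/3) = 1/(34/3) = 3/34 ≈ 0.088235)
(k*G(6))*(-16) = ((3/34)*6)*(-16) = (9/17)*(-16) = -144/17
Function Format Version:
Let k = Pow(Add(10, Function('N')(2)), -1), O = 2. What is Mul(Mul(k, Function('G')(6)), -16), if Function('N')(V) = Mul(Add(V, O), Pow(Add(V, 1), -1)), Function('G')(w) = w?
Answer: Rational(-144, 17) ≈ -8.4706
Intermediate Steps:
Function('N')(V) = Mul(Pow(Add(1, V), -1), Add(2, V)) (Function('N')(V) = Mul(Add(V, 2), Pow(Add(V, 1), -1)) = Mul(Add(2, V), Pow(Add(1, V), -1)) = Mul(Pow(Add(1, V), -1), Add(2, V)))
k = Rational(3, 34) (k = Pow(Add(10, Mul(Pow(Add(1, 2), -1), Add(2, 2))), -1) = Pow(Add(10, Mul(Pow(3, -1), 4)), -1) = Pow(Add(10, Mul(Rational(1, 3), 4)), -1) = Pow(Add(10, Rational(4, 3)), -1) = Pow(Rational(34, 3), -1) = Rational(3, 34) ≈ 0.088235)
Mul(Mul(k, Function('G')(6)), -16) = Mul(Mul(Rational(3, 34), 6), -16) = Mul(Rational(9, 17), -16) = Rational(-144, 17)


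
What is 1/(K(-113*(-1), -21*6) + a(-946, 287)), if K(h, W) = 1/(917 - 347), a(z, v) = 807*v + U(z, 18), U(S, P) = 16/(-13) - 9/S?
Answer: 1752465/405884529052 ≈ 4.3176e-6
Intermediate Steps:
U(S, P) = -16/13 - 9/S (U(S, P) = 16*(-1/13) - 9/S = -16/13 - 9/S)
a(z, v) = -16/13 - 9/z + 807*v (a(z, v) = 807*v + (-16/13 - 9/z) = -16/13 - 9/z + 807*v)
K(h, W) = 1/570
1/(K(-113*(-1), -21*6) + a(-946, 287)) = 1/(1/570 + (-16/13 - 9/(-946) + 807*287)) = 1/(1/570 + (-16/13 - 9*(-1/946) + 231609)) = 1/(1/570 + (-16/13 + 9/946 + 231609)) = 1/(1/570 + 2848312463/12298) = 1/(405884529052/1752465) = 1752465/405884529052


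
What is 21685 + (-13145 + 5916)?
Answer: 14456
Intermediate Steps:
21685 + (-13145 + 5916) = 21685 - 7229 = 14456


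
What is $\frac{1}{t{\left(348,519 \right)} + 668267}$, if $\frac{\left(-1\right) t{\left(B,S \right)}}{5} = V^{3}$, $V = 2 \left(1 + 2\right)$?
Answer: $\frac{1}{667187} \approx 1.4988 \cdot 10^{-6}$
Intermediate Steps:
$V = 6$ ($V = 2 \cdot 3 = 6$)
$t{\left(B,S \right)} = -1080$ ($t{\left(B,S \right)} = - 5 \cdot 6^{3} = \left(-5\right) 216 = -1080$)
$\frac{1}{t{\left(348,519 \right)} + 668267} = \frac{1}{-1080 + 668267} = \frac{1}{667187}$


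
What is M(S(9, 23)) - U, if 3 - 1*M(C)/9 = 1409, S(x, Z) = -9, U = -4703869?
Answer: 4691215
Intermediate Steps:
M(C) = -12654 (M(C) = 27 - 9*1409 = 27 - 12681 = -12654)
M(S(9, 23)) - U = -12654 - 1*(-4703869) = -12654 + 4703869 = 4691215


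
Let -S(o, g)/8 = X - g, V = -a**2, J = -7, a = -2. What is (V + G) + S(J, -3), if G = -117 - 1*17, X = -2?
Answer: -146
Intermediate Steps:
V = -4 (V = -1*(-2)**2 = -1*4 = -4)
G = -134 (G = -117 - 17 = -134)
S(o, g) = 16 + 8*g (S(o, g) = -8*(-2 - g) = 16 + 8*g)
(V + G) + S(J, -3) = (-4 - 134) + (16 + 8*(-3)) = -138 + (16 - 24) = -138 - 8 = -146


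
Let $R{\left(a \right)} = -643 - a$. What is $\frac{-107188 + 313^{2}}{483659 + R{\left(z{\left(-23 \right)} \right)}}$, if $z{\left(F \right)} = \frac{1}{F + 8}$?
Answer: $- \frac{138285}{7245241} \approx -0.019086$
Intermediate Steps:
$z{\left(F \right)} = \frac{1}{8 + F}$
$\frac{-107188 + 313^{2}}{483659 + R{\left(z{\left(-23 \right)} \right)}} = \frac{-107188 + 313^{2}}{483659 - \left(643 + \frac{1}{8 - 23}\right)} = \frac{-107188 + 97969}{483659 - \frac{9644}{15}} = - \frac{9219}{483659 - \frac{9644}{15}} = - \frac{9219}{\frac{7245241}{15}} = \left(-9219\right) \frac{15}{7245241} = - \frac{138285}{7245241}$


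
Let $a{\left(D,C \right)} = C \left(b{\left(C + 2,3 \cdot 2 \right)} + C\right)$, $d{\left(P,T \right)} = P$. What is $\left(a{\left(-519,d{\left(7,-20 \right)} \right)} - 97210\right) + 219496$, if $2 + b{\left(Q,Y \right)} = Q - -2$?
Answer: $122398$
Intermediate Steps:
$b{\left(Q,Y \right)} = Q$ ($b{\left(Q,Y \right)} = -2 + \left(Q - -2\right) = -2 + \left(Q + 2\right) = -2 + \left(2 + Q\right) = Q$)
$a{\left(D,C \right)} = C \left(2 + 2 C\right)$ ($a{\left(D,C \right)} = C \left(\left(C + 2\right) + C\right) = C \left(\left(2 + C\right) + C\right) = C \left(2 + 2 C\right)$)
$\left(a{\left(-519,d{\left(7,-20 \right)} \right)} - 97210\right) + 219496 = \left(2 \cdot 7 \left(1 + 7\right) - 97210\right) + 219496 = \left(2 \cdot 7 \cdot 8 - 97210\right) + 219496 = \left(112 - 97210\right) + 219496 = -97098 + 219496 = 122398$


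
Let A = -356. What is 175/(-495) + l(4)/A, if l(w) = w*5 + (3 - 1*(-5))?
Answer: -3808/8811 ≈ -0.43219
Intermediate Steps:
l(w) = 8 + 5*w (l(w) = 5*w + (3 + 5) = 5*w + 8 = 8 + 5*w)
175/(-495) + l(4)/A = 175/(-495) + (8 + 5*4)/(-356) = 175*(-1/495) + (8 + 20)*(-1/356) = -35/99 + 28*(-1/356) = -35/99 - 7/89 = -3808/8811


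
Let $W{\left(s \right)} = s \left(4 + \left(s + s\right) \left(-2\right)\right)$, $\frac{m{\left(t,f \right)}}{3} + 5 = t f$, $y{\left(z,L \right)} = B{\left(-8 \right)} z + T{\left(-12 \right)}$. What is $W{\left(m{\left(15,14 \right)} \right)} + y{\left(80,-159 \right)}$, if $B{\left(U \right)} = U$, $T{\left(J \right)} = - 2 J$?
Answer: $-1511056$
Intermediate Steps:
$y{\left(z,L \right)} = 24 - 8 z$ ($y{\left(z,L \right)} = - 8 z - -24 = - 8 z + 24 = 24 - 8 z$)
$m{\left(t,f \right)} = -15 + 3 f t$ ($m{\left(t,f \right)} = -15 + 3 t f = -15 + 3 f t$)
$W{\left(s \right)} = s \left(4 - 4 s\right)$ ($W{\left(s \right)} = s \left(4 + 2 s \left(-2\right)\right) = s \left(4 - 4 s\right)$)
$W{\left(m{\left(15,14 \right)} \right)} + y{\left(80,-159 \right)} = 4 \left(-15 + 3 \cdot 14 \cdot 15\right) \left(1 - \left(-15 + 3 \cdot 14 \cdot 15\right)\right) + \left(24 - 640\right) = 4 \left(-15 + 630\right) \left(1 - \left(-15 + 630\right)\right) + \left(24 - 640\right) = 4 \cdot 615 \left(1 - 615\right) - 616 = 4 \cdot 615 \left(-614\right) - 616 = -1510440 - 616 = -1511056$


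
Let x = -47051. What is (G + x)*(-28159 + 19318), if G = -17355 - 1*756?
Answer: 576097242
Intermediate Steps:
G = -18111 (G = -17355 - 756 = -18111)
(G + x)*(-28159 + 19318) = (-18111 - 47051)*(-28159 + 19318) = -65162*(-8841) = 576097242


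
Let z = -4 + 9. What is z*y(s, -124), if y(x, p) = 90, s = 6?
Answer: 450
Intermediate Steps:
z = 5
z*y(s, -124) = 5*90 = 450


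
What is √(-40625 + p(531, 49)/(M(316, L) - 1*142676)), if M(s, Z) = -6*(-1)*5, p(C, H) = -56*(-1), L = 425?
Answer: I*√4217513706381/10189 ≈ 201.56*I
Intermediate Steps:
p(C, H) = 56
M(s, Z) = 30 (M(s, Z) = 6*5 = 30)
√(-40625 + p(531, 49)/(M(316, L) - 1*142676)) = √(-40625 + 56/(30 - 1*142676)) = √(-40625 + 56/(30 - 142676)) = √(-40625 + 56/(-142646)) = √(-40625 + 56*(-1/142646)) = √(-40625 - 4/10189) = √(-413928129/10189) = I*√4217513706381/10189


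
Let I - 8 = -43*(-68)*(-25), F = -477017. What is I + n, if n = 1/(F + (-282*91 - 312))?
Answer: -36764618173/502991 ≈ -73092.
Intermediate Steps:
I = -73092 (I = 8 - 43*(-68)*(-25) = 8 + 2924*(-25) = 8 - 73100 = -73092)
n = -1/502991 (n = 1/(-477017 + (-282*91 - 312)) = 1/(-477017 + (-25662 - 312)) = 1/(-477017 - 25974) = 1/(-502991) = -1/502991 ≈ -1.9881e-6)
I + n = -73092 - 1/502991 = -36764618173/502991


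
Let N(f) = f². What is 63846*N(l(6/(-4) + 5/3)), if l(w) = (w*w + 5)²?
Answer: 3806935230187/93312 ≈ 4.0798e+7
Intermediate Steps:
l(w) = (5 + w²)² (l(w) = (w² + 5)² = (5 + w²)²)
63846*N(l(6/(-4) + 5/3)) = 63846*((5 + (6/(-4) + 5/3)²)²)² = 63846*((5 + (6*(-¼) + 5*(⅓))²)²)² = 63846*((5 + (-3/2 + 5/3)²)²)² = 63846*((5 + (⅙)²)²)² = 63846*((5 + 1/36)²)² = 63846*((181/36)²)² = 63846*(32761/1296)² = 63846*(1073283121/1679616) = 3806935230187/93312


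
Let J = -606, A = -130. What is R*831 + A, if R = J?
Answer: -503716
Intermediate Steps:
R = -606
R*831 + A = -606*831 - 130 = -503586 - 130 = -503716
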